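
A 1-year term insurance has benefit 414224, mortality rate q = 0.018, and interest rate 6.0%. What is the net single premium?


NSP = benefit * q * v
v = 1/(1+i) = 0.943396
NSP = 414224 * 0.018 * 0.943396
= 7033.9925


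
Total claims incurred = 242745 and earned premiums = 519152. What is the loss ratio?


Loss ratio = claims / premiums
= 242745 / 519152
= 0.4676


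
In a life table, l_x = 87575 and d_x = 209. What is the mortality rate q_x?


q_x = d_x / l_x
= 209 / 87575
= 0.0024


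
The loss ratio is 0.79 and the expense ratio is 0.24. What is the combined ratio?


Combined ratio = loss ratio + expense ratio
= 0.79 + 0.24
= 1.03


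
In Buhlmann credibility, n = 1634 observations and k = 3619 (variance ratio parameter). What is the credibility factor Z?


Z = n / (n + k)
= 1634 / (1634 + 3619)
= 1634 / 5253
= 0.3111


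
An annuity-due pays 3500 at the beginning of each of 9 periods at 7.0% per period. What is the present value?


PV_due = PMT * (1-(1+i)^(-n))/i * (1+i)
PV_immediate = 22803.3129
PV_due = 22803.3129 * 1.07
= 24399.5448


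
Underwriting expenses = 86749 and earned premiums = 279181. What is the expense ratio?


Expense ratio = expenses / premiums
= 86749 / 279181
= 0.3107


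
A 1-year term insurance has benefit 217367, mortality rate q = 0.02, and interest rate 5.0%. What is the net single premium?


NSP = benefit * q * v
v = 1/(1+i) = 0.952381
NSP = 217367 * 0.02 * 0.952381
= 4140.3238


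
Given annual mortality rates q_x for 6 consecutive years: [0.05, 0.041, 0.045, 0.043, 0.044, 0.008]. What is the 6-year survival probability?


p_k = 1 - q_k for each year
Survival = product of (1 - q_k)
= 0.95 * 0.959 * 0.955 * 0.957 * 0.956 * 0.992
= 0.7896


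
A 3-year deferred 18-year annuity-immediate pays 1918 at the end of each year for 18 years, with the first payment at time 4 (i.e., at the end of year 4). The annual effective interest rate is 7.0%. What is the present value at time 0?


PV at time 3 of the 18-year annuity-immediate:
a_n = 1918 * (1-(1+0.07)^(-18))/0.07 = 19293.3287
Discount back 3 years to time 0:
PV = 19293.3287 * (1+0.07)^(-3)
= 19293.3287 * 0.816298
= 15749.1033


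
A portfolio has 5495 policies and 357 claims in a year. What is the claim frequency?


frequency = claims / policies
= 357 / 5495
= 0.065


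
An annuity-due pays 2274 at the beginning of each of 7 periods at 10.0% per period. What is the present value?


PV_due = PMT * (1-(1+i)^(-n))/i * (1+i)
PV_immediate = 11070.7844
PV_due = 11070.7844 * 1.1
= 12177.8628


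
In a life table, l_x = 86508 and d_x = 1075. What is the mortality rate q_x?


q_x = d_x / l_x
= 1075 / 86508
= 0.0124


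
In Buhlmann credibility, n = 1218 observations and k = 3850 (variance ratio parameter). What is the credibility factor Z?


Z = n / (n + k)
= 1218 / (1218 + 3850)
= 1218 / 5068
= 0.2403


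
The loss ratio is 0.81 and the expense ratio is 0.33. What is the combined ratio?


Combined ratio = loss ratio + expense ratio
= 0.81 + 0.33
= 1.14


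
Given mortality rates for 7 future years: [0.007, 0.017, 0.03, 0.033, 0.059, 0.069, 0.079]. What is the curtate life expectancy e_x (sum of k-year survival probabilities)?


e_x = sum_{k=1}^{n} k_p_x
k_p_x values:
  1_p_x = 0.993
  2_p_x = 0.976119
  3_p_x = 0.946835
  4_p_x = 0.91559
  5_p_x = 0.86157
  6_p_x = 0.802122
  7_p_x = 0.738754
e_x = 6.234


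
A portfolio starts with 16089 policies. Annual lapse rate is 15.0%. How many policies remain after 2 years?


remaining = initial * (1 - lapse)^years
= 16089 * (1 - 0.15)^2
= 16089 * 0.7225
= 11624.3025


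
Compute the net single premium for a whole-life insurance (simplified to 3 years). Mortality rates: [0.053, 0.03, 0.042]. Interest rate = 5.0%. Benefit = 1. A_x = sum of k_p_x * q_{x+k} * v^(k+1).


v = 0.952381
Year 0: k_p_x=1.0, q=0.053, term=0.050476
Year 1: k_p_x=0.947, q=0.03, term=0.025769
Year 2: k_p_x=0.91859, q=0.042, term=0.033328
A_x = 0.1096


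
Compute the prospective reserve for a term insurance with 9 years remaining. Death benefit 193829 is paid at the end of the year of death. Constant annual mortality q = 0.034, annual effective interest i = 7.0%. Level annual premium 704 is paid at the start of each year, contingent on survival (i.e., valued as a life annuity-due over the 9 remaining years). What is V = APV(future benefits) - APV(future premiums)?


v = 1/(1+i) = 0.934579
APV(future benefits) per unit = sum_{k=0}^{8} k_p_x * q * v^(k+1) = 0.196671
APV(future benefits) = 193829 * 0.196671 = 38120.4817
Life annuity-due factor ä_{x:9} = sum_{k=0}^{8} k_p_x * v^k = 6.189342
APV(future premiums) = 704 * 6.189342 = 4357.2968
V = 38120.4817 - 4357.2968
= 33763.1849


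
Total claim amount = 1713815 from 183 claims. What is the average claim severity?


severity = total / number
= 1713815 / 183
= 9365.1093


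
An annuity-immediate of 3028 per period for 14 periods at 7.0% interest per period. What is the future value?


FV = PMT * ((1+i)^n - 1) / i
= 3028 * ((1.07)^14 - 1) / 0.07
= 3028 * (2.578534 - 1) / 0.07
= 68282.8772


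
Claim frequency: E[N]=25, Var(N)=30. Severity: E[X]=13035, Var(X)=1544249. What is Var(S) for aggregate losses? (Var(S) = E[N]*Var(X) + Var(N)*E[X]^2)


Var(S) = E[N]*Var(X) + Var(N)*E[X]^2
= 25*1544249 + 30*13035^2
= 38606225 + 5097336750
= 5.1359e+09


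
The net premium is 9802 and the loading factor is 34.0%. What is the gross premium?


Gross = net * (1 + loading)
= 9802 * (1 + 0.34)
= 9802 * 1.34
= 13134.68


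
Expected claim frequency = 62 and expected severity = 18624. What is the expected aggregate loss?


E[S] = E[N] * E[X]
= 62 * 18624
= 1.1547e+06


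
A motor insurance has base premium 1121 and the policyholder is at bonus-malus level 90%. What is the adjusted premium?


adjusted = base * BM_level / 100
= 1121 * 90 / 100
= 1121 * 0.9
= 1008.9


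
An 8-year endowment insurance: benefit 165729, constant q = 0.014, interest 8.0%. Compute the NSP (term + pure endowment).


Term component = 12769.965
Pure endowment = 8_p_x * v^8 * benefit = 0.893337 * 0.540269 * 165729 = 79987.8062
NSP = 92757.7712


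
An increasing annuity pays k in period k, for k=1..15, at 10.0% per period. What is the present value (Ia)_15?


(Ia)_n = sum_{k=1}^{n} k * v^k, v = 1/(1+i)
v = 0.909091
Sum computed term by term:
(Ia)_15 = 47.7581


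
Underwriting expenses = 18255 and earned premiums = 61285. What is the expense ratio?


Expense ratio = expenses / premiums
= 18255 / 61285
= 0.2979


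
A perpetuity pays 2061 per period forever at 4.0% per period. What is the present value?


PV = PMT / i
= 2061 / 0.04
= 51525.0


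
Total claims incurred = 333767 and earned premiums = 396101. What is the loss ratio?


Loss ratio = claims / premiums
= 333767 / 396101
= 0.8426


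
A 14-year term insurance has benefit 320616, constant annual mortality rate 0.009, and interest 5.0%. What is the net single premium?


NSP = benefit * sum_{k=0}^{n-1} k_p_x * q * v^(k+1)
With constant q=0.009, v=0.952381
Sum = 0.084658
NSP = 320616 * 0.084658
= 27142.626


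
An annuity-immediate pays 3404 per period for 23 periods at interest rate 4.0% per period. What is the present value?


PV = PMT * (1 - (1+i)^(-n)) / i
= 3404 * (1 - (1+0.04)^(-23)) / 0.04
= 3404 * (1 - 0.405726) / 0.04
= 3404 * 14.856842
= 50572.689


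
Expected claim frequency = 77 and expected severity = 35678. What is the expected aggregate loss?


E[S] = E[N] * E[X]
= 77 * 35678
= 2.7472e+06


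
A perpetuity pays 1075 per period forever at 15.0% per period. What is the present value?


PV = PMT / i
= 1075 / 0.15
= 7166.6667


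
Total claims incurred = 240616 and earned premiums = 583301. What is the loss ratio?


Loss ratio = claims / premiums
= 240616 / 583301
= 0.4125


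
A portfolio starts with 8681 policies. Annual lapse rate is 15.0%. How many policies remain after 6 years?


remaining = initial * (1 - lapse)^years
= 8681 * (1 - 0.15)^6
= 8681 * 0.37715
= 3274.0349


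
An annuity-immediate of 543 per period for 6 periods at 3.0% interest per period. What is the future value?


FV = PMT * ((1+i)^n - 1) / i
= 543 * ((1.03)^6 - 1) / 0.03
= 543 * (1.194052 - 1) / 0.03
= 3512.3466


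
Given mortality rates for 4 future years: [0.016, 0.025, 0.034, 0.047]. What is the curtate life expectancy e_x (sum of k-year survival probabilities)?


e_x = sum_{k=1}^{n} k_p_x
k_p_x values:
  1_p_x = 0.984
  2_p_x = 0.9594
  3_p_x = 0.92678
  4_p_x = 0.883222
e_x = 3.7534


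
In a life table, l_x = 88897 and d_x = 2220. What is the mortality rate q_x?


q_x = d_x / l_x
= 2220 / 88897
= 0.025


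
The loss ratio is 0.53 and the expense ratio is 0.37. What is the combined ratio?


Combined ratio = loss ratio + expense ratio
= 0.53 + 0.37
= 0.9


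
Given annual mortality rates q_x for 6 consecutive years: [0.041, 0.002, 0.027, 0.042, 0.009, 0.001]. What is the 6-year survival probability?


p_k = 1 - q_k for each year
Survival = product of (1 - q_k)
= 0.959 * 0.998 * 0.973 * 0.958 * 0.991 * 0.999
= 0.8832


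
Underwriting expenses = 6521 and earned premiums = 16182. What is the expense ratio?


Expense ratio = expenses / premiums
= 6521 / 16182
= 0.403


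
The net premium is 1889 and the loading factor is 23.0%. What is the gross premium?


Gross = net * (1 + loading)
= 1889 * (1 + 0.23)
= 1889 * 1.23
= 2323.47


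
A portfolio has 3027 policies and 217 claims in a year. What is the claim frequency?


frequency = claims / policies
= 217 / 3027
= 0.0717


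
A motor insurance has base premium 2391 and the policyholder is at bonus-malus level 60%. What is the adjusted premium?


adjusted = base * BM_level / 100
= 2391 * 60 / 100
= 2391 * 0.6
= 1434.6


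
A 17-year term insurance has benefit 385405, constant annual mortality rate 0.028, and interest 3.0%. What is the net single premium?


NSP = benefit * sum_{k=0}^{n-1} k_p_x * q * v^(k+1)
With constant q=0.028, v=0.970874
Sum = 0.30253
NSP = 385405 * 0.30253
= 116596.5806


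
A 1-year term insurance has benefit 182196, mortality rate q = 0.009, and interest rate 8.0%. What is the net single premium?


NSP = benefit * q * v
v = 1/(1+i) = 0.925926
NSP = 182196 * 0.009 * 0.925926
= 1518.3


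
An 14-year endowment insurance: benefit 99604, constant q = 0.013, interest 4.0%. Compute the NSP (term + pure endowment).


Term component = 12684.4219
Pure endowment = 14_p_x * v^14 * benefit = 0.832607 * 0.577475 * 99604 = 47890.5877
NSP = 60575.0096


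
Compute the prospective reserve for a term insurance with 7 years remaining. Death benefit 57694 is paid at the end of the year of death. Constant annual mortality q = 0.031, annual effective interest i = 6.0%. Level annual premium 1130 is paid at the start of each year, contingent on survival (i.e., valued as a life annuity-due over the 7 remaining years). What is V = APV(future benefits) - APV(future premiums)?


v = 1/(1+i) = 0.943396
APV(future benefits) per unit = sum_{k=0}^{6} k_p_x * q * v^(k+1) = 0.158921
APV(future benefits) = 57694 * 0.158921 = 9168.8093
Life annuity-due factor ä_{x:7} = sum_{k=0}^{6} k_p_x * v^k = 5.434085
APV(future premiums) = 1130 * 5.434085 = 6140.5165
V = 9168.8093 - 6140.5165
= 3028.2928


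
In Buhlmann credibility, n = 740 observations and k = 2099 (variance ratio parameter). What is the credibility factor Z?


Z = n / (n + k)
= 740 / (740 + 2099)
= 740 / 2839
= 0.2607


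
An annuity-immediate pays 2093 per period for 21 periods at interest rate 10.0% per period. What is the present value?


PV = PMT * (1 - (1+i)^(-n)) / i
= 2093 * (1 - (1+0.1)^(-21)) / 0.1
= 2093 * (1 - 0.135131) / 0.1
= 2093 * 8.648694
= 18101.7172


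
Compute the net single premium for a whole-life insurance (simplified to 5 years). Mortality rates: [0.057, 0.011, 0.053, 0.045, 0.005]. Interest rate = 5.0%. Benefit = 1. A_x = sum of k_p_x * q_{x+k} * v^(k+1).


v = 0.952381
Year 0: k_p_x=1.0, q=0.057, term=0.054286
Year 1: k_p_x=0.943, q=0.011, term=0.009409
Year 2: k_p_x=0.932627, q=0.053, term=0.042699
Year 3: k_p_x=0.883198, q=0.045, term=0.032697
Year 4: k_p_x=0.843454, q=0.005, term=0.003304
A_x = 0.1424


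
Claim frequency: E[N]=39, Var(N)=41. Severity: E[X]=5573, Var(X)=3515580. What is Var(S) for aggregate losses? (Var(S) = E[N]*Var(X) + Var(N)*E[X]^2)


Var(S) = E[N]*Var(X) + Var(N)*E[X]^2
= 39*3515580 + 41*5573^2
= 137107620 + 1273391489
= 1.4105e+09


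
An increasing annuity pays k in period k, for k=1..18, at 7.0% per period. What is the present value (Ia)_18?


(Ia)_n = sum_{k=1}^{n} k * v^k, v = 1/(1+i)
v = 0.934579
Sum computed term by term:
(Ia)_18 = 77.681


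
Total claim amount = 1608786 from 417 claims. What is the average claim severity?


severity = total / number
= 1608786 / 417
= 3858.0


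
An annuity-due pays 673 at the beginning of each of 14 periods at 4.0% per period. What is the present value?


PV_due = PMT * (1-(1+i)^(-n))/i * (1+i)
PV_immediate = 7108.9817
PV_due = 7108.9817 * 1.04
= 7393.341


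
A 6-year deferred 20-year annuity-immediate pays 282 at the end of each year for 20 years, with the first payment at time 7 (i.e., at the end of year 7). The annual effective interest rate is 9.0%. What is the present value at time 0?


PV at time 6 of the 20-year annuity-immediate:
a_n = 282 * (1-(1+0.09)^(-20))/0.09 = 2574.2499
Discount back 6 years to time 0:
PV = 2574.2499 * (1+0.09)^(-6)
= 2574.2499 * 0.596267
= 1534.9411


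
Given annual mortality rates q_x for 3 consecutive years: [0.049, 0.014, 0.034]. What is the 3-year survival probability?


p_k = 1 - q_k for each year
Survival = product of (1 - q_k)
= 0.951 * 0.986 * 0.966
= 0.9058


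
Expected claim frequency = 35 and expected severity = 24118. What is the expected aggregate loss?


E[S] = E[N] * E[X]
= 35 * 24118
= 844130


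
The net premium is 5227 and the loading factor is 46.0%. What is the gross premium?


Gross = net * (1 + loading)
= 5227 * (1 + 0.46)
= 5227 * 1.46
= 7631.42


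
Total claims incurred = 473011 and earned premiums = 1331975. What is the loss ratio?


Loss ratio = claims / premiums
= 473011 / 1331975
= 0.3551


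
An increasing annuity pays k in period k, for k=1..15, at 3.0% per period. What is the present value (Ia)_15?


(Ia)_n = sum_{k=1}^{n} k * v^k, v = 1/(1+i)
v = 0.970874
Sum computed term by term:
(Ia)_15 = 88.9381


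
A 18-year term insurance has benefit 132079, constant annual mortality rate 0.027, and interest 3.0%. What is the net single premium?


NSP = benefit * sum_{k=0}^{n-1} k_p_x * q * v^(k+1)
With constant q=0.027, v=0.970874
Sum = 0.303684
NSP = 132079 * 0.303684
= 40110.2517


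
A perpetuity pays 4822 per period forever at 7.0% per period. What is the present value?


PV = PMT / i
= 4822 / 0.07
= 68885.7143


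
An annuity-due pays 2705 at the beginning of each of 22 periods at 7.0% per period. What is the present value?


PV_due = PMT * (1-(1+i)^(-n))/i * (1+i)
PV_immediate = 29920.6555
PV_due = 29920.6555 * 1.07
= 32015.1014


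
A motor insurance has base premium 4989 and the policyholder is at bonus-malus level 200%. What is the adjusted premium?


adjusted = base * BM_level / 100
= 4989 * 200 / 100
= 4989 * 2.0
= 9978.0


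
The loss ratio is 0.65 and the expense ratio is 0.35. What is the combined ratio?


Combined ratio = loss ratio + expense ratio
= 0.65 + 0.35
= 1.0


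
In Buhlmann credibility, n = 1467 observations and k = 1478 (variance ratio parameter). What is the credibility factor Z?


Z = n / (n + k)
= 1467 / (1467 + 1478)
= 1467 / 2945
= 0.4981


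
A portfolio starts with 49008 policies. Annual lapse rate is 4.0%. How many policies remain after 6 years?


remaining = initial * (1 - lapse)^years
= 49008 * (1 - 0.04)^6
= 49008 * 0.782758
= 38361.3938


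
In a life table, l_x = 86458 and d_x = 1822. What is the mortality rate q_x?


q_x = d_x / l_x
= 1822 / 86458
= 0.0211


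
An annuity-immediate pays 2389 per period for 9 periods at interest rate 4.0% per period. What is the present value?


PV = PMT * (1 - (1+i)^(-n)) / i
= 2389 * (1 - (1+0.04)^(-9)) / 0.04
= 2389 * (1 - 0.702587) / 0.04
= 2389 * 7.435332
= 17763.0072


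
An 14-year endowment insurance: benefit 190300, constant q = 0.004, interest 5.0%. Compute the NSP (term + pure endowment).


Term component = 7365.2036
Pure endowment = 14_p_x * v^14 * benefit = 0.945433 * 0.505068 * 190300 = 90869.7513
NSP = 98234.9549


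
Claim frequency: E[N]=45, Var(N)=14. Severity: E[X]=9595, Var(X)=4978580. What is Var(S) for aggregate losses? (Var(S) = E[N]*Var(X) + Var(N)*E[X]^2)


Var(S) = E[N]*Var(X) + Var(N)*E[X]^2
= 45*4978580 + 14*9595^2
= 224036100 + 1288896350
= 1.5129e+09


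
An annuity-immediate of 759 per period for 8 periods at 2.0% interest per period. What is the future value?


FV = PMT * ((1+i)^n - 1) / i
= 759 * ((1.02)^8 - 1) / 0.02
= 759 * (1.171659 - 1) / 0.02
= 6514.4735


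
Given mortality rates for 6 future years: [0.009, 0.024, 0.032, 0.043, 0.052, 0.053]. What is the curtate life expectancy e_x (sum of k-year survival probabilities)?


e_x = sum_{k=1}^{n} k_p_x
k_p_x values:
  1_p_x = 0.991
  2_p_x = 0.967216
  3_p_x = 0.936265
  4_p_x = 0.896006
  5_p_x = 0.849413
  6_p_x = 0.804394
e_x = 5.4443


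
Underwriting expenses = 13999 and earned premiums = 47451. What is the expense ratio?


Expense ratio = expenses / premiums
= 13999 / 47451
= 0.295


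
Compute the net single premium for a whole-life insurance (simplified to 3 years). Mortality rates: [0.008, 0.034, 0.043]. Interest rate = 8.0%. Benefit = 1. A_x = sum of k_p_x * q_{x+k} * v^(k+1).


v = 0.925926
Year 0: k_p_x=1.0, q=0.008, term=0.007407
Year 1: k_p_x=0.992, q=0.034, term=0.028916
Year 2: k_p_x=0.958272, q=0.043, term=0.03271
A_x = 0.069


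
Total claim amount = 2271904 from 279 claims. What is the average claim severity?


severity = total / number
= 2271904 / 279
= 8143.0251


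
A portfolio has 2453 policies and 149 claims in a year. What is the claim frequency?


frequency = claims / policies
= 149 / 2453
= 0.0607


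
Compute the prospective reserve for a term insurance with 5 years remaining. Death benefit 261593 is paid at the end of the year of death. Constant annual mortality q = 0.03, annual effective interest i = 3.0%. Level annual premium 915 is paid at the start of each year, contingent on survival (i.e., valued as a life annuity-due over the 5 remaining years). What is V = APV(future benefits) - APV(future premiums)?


v = 1/(1+i) = 0.970874
APV(future benefits) per unit = sum_{k=0}^{4} k_p_x * q * v^(k+1) = 0.129624
APV(future benefits) = 261593 * 0.129624 = 33908.7946
Life annuity-due factor ä_{x:5} = sum_{k=0}^{4} k_p_x * v^k = 4.450432
APV(future premiums) = 915 * 4.450432 = 4072.1456
V = 33908.7946 - 4072.1456
= 29836.649


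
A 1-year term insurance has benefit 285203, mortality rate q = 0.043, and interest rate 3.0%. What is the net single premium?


NSP = benefit * q * v
v = 1/(1+i) = 0.970874
NSP = 285203 * 0.043 * 0.970874
= 11906.533


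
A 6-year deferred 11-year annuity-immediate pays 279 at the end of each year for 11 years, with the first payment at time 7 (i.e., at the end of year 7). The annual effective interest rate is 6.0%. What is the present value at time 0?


PV at time 6 of the 11-year annuity-immediate:
a_n = 279 * (1-(1+0.06)^(-11))/0.06 = 2200.438
Discount back 6 years to time 0:
PV = 2200.438 * (1+0.06)^(-6)
= 2200.438 * 0.704961
= 1551.222


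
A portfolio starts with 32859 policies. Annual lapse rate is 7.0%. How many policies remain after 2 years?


remaining = initial * (1 - lapse)^years
= 32859 * (1 - 0.07)^2
= 32859 * 0.8649
= 28419.7491


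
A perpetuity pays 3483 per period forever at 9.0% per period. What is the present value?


PV = PMT / i
= 3483 / 0.09
= 38700.0


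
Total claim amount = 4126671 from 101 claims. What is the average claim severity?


severity = total / number
= 4126671 / 101
= 40858.1287


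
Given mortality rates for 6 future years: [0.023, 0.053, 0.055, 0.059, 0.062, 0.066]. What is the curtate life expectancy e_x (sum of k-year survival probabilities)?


e_x = sum_{k=1}^{n} k_p_x
k_p_x values:
  1_p_x = 0.977
  2_p_x = 0.925219
  3_p_x = 0.874332
  4_p_x = 0.822746
  5_p_x = 0.771736
  6_p_x = 0.720802
e_x = 5.0918


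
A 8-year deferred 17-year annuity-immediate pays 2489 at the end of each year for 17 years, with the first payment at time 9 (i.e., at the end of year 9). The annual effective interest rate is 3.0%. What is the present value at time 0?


PV at time 8 of the 17-year annuity-immediate:
a_n = 2489 * (1-(1+0.03)^(-17))/0.03 = 32770.4689
Discount back 8 years to time 0:
PV = 32770.4689 * (1+0.03)^(-8)
= 32770.4689 * 0.789409
= 25869.3107


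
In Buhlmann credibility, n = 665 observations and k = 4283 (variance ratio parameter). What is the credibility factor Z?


Z = n / (n + k)
= 665 / (665 + 4283)
= 665 / 4948
= 0.1344


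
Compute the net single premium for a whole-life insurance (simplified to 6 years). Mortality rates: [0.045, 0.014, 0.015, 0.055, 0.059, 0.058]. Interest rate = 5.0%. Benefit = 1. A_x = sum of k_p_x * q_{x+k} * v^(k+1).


v = 0.952381
Year 0: k_p_x=1.0, q=0.045, term=0.042857
Year 1: k_p_x=0.955, q=0.014, term=0.012127
Year 2: k_p_x=0.94163, q=0.015, term=0.012201
Year 3: k_p_x=0.927506, q=0.055, term=0.041968
Year 4: k_p_x=0.876493, q=0.059, term=0.040519
Year 5: k_p_x=0.82478, q=0.058, term=0.035697
A_x = 0.1854


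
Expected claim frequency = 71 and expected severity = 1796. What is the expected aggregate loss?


E[S] = E[N] * E[X]
= 71 * 1796
= 127516


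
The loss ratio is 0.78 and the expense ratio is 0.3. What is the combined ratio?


Combined ratio = loss ratio + expense ratio
= 0.78 + 0.3
= 1.08


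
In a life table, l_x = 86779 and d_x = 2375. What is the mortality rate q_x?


q_x = d_x / l_x
= 2375 / 86779
= 0.0274


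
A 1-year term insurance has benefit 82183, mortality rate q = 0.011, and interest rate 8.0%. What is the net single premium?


NSP = benefit * q * v
v = 1/(1+i) = 0.925926
NSP = 82183 * 0.011 * 0.925926
= 837.0491


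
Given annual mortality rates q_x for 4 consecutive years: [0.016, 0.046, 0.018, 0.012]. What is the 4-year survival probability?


p_k = 1 - q_k for each year
Survival = product of (1 - q_k)
= 0.984 * 0.954 * 0.982 * 0.988
= 0.9108


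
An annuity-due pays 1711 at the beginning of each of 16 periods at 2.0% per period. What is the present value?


PV_due = PMT * (1-(1+i)^(-n))/i * (1+i)
PV_immediate = 23231.4606
PV_due = 23231.4606 * 1.02
= 23696.0898


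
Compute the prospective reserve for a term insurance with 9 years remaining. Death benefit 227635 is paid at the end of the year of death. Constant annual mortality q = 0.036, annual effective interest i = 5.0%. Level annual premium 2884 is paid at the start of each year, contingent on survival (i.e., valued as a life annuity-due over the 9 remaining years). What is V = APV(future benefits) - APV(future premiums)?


v = 1/(1+i) = 0.952381
APV(future benefits) per unit = sum_{k=0}^{8} k_p_x * q * v^(k+1) = 0.224608
APV(future benefits) = 227635 * 0.224608 = 51128.7
Life annuity-due factor ä_{x:9} = sum_{k=0}^{8} k_p_x * v^k = 6.551074
APV(future premiums) = 2884 * 6.551074 = 18893.2977
V = 51128.7 - 18893.2977
= 32235.4024


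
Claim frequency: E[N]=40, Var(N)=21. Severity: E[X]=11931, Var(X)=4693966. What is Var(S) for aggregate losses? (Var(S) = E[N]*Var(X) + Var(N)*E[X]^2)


Var(S) = E[N]*Var(X) + Var(N)*E[X]^2
= 40*4693966 + 21*11931^2
= 187758640 + 2989323981
= 3.1771e+09


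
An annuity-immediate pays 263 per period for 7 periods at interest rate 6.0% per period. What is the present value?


PV = PMT * (1 - (1+i)^(-n)) / i
= 263 * (1 - (1+0.06)^(-7)) / 0.06
= 263 * (1 - 0.665057) / 0.06
= 263 * 5.582381
= 1468.1663


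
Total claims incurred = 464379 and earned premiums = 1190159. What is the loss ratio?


Loss ratio = claims / premiums
= 464379 / 1190159
= 0.3902


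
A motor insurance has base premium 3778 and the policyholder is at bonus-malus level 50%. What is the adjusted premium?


adjusted = base * BM_level / 100
= 3778 * 50 / 100
= 3778 * 0.5
= 1889.0


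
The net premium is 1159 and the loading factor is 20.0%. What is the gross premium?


Gross = net * (1 + loading)
= 1159 * (1 + 0.2)
= 1159 * 1.2
= 1390.8


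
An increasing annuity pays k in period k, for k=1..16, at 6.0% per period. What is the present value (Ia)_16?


(Ia)_n = sum_{k=1}^{n} k * v^k, v = 1/(1+i)
v = 0.943396
Sum computed term by term:
(Ia)_16 = 73.5651


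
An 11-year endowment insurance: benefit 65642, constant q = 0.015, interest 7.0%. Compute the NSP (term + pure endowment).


Term component = 6923.3973
Pure endowment = 11_p_x * v^11 * benefit = 0.846834 * 0.475093 * 65642 = 26409.4153
NSP = 33332.8126


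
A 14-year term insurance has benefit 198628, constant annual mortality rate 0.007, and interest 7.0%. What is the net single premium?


NSP = benefit * sum_{k=0}^{n-1} k_p_x * q * v^(k+1)
With constant q=0.007, v=0.934579
Sum = 0.058955
NSP = 198628 * 0.058955
= 11710.1512


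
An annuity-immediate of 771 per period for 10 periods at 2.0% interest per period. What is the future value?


FV = PMT * ((1+i)^n - 1) / i
= 771 * ((1.02)^10 - 1) / 0.02
= 771 * (1.218994 - 1) / 0.02
= 8442.2349


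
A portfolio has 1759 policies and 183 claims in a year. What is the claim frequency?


frequency = claims / policies
= 183 / 1759
= 0.104


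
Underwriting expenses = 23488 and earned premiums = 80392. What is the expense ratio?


Expense ratio = expenses / premiums
= 23488 / 80392
= 0.2922


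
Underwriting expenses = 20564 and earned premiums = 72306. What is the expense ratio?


Expense ratio = expenses / premiums
= 20564 / 72306
= 0.2844


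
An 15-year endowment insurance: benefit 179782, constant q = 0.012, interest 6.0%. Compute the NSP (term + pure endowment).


Term component = 19531.8212
Pure endowment = 15_p_x * v^15 * benefit = 0.834361 * 0.417265 * 179782 = 62591.0731
NSP = 82122.8942


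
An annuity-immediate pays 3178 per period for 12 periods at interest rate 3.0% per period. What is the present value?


PV = PMT * (1 - (1+i)^(-n)) / i
= 3178 * (1 - (1+0.03)^(-12)) / 0.03
= 3178 * (1 - 0.70138) / 0.03
= 3178 * 9.954004
= 31633.8247


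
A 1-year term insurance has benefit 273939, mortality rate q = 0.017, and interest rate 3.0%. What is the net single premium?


NSP = benefit * q * v
v = 1/(1+i) = 0.970874
NSP = 273939 * 0.017 * 0.970874
= 4521.3233


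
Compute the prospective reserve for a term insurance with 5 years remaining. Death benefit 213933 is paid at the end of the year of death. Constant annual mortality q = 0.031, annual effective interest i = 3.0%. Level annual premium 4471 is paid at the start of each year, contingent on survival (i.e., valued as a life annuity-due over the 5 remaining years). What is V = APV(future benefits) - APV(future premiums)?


v = 1/(1+i) = 0.970874
APV(future benefits) per unit = sum_{k=0}^{4} k_p_x * q * v^(k+1) = 0.133686
APV(future benefits) = 213933 * 0.133686 = 28599.7796
Life annuity-due factor ä_{x:5} = sum_{k=0}^{4} k_p_x * v^k = 4.441815
APV(future premiums) = 4471 * 4.441815 = 19859.3535
V = 28599.7796 - 19859.3535
= 8740.4261


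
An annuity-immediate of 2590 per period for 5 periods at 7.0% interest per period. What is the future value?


FV = PMT * ((1+i)^n - 1) / i
= 2590 * ((1.07)^5 - 1) / 0.07
= 2590 * (1.402552 - 1) / 0.07
= 14894.414


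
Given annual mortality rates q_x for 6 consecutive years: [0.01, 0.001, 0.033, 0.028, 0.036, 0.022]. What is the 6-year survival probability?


p_k = 1 - q_k for each year
Survival = product of (1 - q_k)
= 0.99 * 0.999 * 0.967 * 0.972 * 0.964 * 0.978
= 0.8764


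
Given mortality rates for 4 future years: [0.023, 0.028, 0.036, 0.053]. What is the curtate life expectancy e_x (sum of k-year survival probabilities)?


e_x = sum_{k=1}^{n} k_p_x
k_p_x values:
  1_p_x = 0.977
  2_p_x = 0.949644
  3_p_x = 0.915457
  4_p_x = 0.866938
e_x = 3.709


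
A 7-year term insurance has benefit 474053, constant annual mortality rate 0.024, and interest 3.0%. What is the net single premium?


NSP = benefit * sum_{k=0}^{n-1} k_p_x * q * v^(k+1)
With constant q=0.024, v=0.970874
Sum = 0.139581
NSP = 474053 * 0.139581
= 66168.6985


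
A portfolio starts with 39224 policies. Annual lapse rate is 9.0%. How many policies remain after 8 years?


remaining = initial * (1 - lapse)^years
= 39224 * (1 - 0.09)^8
= 39224 * 0.470253
= 18445.1851


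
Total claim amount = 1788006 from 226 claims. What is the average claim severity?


severity = total / number
= 1788006 / 226
= 7911.531


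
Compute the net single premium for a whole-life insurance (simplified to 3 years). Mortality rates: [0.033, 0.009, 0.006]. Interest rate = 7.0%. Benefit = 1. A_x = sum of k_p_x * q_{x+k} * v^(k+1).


v = 0.934579
Year 0: k_p_x=1.0, q=0.033, term=0.030841
Year 1: k_p_x=0.967, q=0.009, term=0.007602
Year 2: k_p_x=0.958297, q=0.006, term=0.004694
A_x = 0.0431


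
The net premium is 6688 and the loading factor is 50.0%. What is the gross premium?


Gross = net * (1 + loading)
= 6688 * (1 + 0.5)
= 6688 * 1.5
= 10032.0


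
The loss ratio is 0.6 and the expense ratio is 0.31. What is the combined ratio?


Combined ratio = loss ratio + expense ratio
= 0.6 + 0.31
= 0.91


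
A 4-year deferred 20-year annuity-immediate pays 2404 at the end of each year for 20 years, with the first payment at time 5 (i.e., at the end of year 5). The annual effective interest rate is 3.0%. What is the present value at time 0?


PV at time 4 of the 20-year annuity-immediate:
a_n = 2404 * (1-(1+0.03)^(-20))/0.03 = 35765.4496
Discount back 4 years to time 0:
PV = 35765.4496 * (1+0.03)^(-4)
= 35765.4496 * 0.888487
= 31777.1387


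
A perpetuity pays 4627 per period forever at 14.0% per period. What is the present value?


PV = PMT / i
= 4627 / 0.14
= 33050.0


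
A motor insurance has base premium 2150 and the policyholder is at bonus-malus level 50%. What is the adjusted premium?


adjusted = base * BM_level / 100
= 2150 * 50 / 100
= 2150 * 0.5
= 1075.0


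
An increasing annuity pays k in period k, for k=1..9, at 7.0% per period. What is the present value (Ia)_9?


(Ia)_n = sum_{k=1}^{n} k * v^k, v = 1/(1+i)
v = 0.934579
Sum computed term by term:
(Ia)_9 = 29.6556


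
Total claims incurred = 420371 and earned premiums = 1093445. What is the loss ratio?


Loss ratio = claims / premiums
= 420371 / 1093445
= 0.3844


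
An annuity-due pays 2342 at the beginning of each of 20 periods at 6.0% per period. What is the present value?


PV_due = PMT * (1-(1+i)^(-n))/i * (1+i)
PV_immediate = 26862.5555
PV_due = 26862.5555 * 1.06
= 28474.3088


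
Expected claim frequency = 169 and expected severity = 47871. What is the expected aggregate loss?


E[S] = E[N] * E[X]
= 169 * 47871
= 8.0902e+06


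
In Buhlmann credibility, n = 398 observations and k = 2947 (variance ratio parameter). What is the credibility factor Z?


Z = n / (n + k)
= 398 / (398 + 2947)
= 398 / 3345
= 0.119


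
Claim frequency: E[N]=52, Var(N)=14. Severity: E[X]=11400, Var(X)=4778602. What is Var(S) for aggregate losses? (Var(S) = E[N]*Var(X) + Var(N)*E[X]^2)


Var(S) = E[N]*Var(X) + Var(N)*E[X]^2
= 52*4778602 + 14*11400^2
= 248487304 + 1819440000
= 2.0679e+09


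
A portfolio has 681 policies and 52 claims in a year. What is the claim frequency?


frequency = claims / policies
= 52 / 681
= 0.0764


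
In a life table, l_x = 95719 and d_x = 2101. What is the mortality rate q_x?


q_x = d_x / l_x
= 2101 / 95719
= 0.0219


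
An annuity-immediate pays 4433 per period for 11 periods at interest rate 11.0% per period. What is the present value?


PV = PMT * (1 - (1+i)^(-n)) / i
= 4433 * (1 - (1+0.11)^(-11)) / 0.11
= 4433 * (1 - 0.317283) / 0.11
= 4433 * 6.206515
= 27513.4824


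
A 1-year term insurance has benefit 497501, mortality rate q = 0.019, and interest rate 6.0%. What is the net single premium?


NSP = benefit * q * v
v = 1/(1+i) = 0.943396
NSP = 497501 * 0.019 * 0.943396
= 8917.4708


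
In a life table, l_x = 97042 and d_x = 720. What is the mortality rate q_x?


q_x = d_x / l_x
= 720 / 97042
= 0.0074


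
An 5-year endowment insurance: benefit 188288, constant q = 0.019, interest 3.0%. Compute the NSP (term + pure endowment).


Term component = 15790.789
Pure endowment = 5_p_x * v^5 * benefit = 0.908542 * 0.862609 * 188288 = 147564.3862
NSP = 163355.1752


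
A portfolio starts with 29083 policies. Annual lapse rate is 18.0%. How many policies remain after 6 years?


remaining = initial * (1 - lapse)^years
= 29083 * (1 - 0.18)^6
= 29083 * 0.304007
= 8841.426


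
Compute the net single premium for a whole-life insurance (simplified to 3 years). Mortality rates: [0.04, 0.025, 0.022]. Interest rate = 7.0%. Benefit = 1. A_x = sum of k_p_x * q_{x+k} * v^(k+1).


v = 0.934579
Year 0: k_p_x=1.0, q=0.04, term=0.037383
Year 1: k_p_x=0.96, q=0.025, term=0.020963
Year 2: k_p_x=0.936, q=0.022, term=0.016809
A_x = 0.0752


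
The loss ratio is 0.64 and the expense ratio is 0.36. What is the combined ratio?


Combined ratio = loss ratio + expense ratio
= 0.64 + 0.36
= 1.0


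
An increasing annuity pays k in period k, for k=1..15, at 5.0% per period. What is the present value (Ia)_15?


(Ia)_n = sum_{k=1}^{n} k * v^k, v = 1/(1+i)
v = 0.952381
Sum computed term by term:
(Ia)_15 = 73.6677


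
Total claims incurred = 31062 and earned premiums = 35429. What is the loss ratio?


Loss ratio = claims / premiums
= 31062 / 35429
= 0.8767


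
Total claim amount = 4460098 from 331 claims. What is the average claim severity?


severity = total / number
= 4460098 / 331
= 13474.6163


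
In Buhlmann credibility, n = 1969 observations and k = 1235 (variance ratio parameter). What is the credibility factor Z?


Z = n / (n + k)
= 1969 / (1969 + 1235)
= 1969 / 3204
= 0.6145


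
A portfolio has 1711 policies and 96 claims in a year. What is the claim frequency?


frequency = claims / policies
= 96 / 1711
= 0.0561


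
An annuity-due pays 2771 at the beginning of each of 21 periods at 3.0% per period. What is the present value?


PV_due = PMT * (1-(1+i)^(-n))/i * (1+i)
PV_immediate = 42715.0319
PV_due = 42715.0319 * 1.03
= 43996.4828


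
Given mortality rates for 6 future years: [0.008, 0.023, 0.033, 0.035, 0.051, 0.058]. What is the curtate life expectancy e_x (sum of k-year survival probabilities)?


e_x = sum_{k=1}^{n} k_p_x
k_p_x values:
  1_p_x = 0.992
  2_p_x = 0.969184
  3_p_x = 0.937201
  4_p_x = 0.904399
  5_p_x = 0.858275
  6_p_x = 0.808495
e_x = 5.4696


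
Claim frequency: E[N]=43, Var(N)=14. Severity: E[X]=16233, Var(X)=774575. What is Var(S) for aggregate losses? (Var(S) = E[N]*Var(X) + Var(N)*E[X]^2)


Var(S) = E[N]*Var(X) + Var(N)*E[X]^2
= 43*774575 + 14*16233^2
= 33306725 + 3689144046
= 3.7225e+09


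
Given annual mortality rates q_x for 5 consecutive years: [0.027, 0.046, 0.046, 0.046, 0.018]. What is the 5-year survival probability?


p_k = 1 - q_k for each year
Survival = product of (1 - q_k)
= 0.973 * 0.954 * 0.954 * 0.954 * 0.982
= 0.8296


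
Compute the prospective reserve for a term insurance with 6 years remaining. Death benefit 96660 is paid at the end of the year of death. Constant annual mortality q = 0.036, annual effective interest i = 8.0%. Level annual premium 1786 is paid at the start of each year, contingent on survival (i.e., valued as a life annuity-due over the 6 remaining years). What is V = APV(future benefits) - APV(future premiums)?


v = 1/(1+i) = 0.925926
APV(future benefits) per unit = sum_{k=0}^{5} k_p_x * q * v^(k+1) = 0.153394
APV(future benefits) = 96660 * 0.153394 = 14827.0441
Life annuity-due factor ä_{x:6} = sum_{k=0}^{5} k_p_x * v^k = 4.601814
APV(future premiums) = 1786 * 4.601814 = 8218.8394
V = 14827.0441 - 8218.8394
= 6608.2046


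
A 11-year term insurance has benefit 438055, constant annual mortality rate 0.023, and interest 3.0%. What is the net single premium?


NSP = benefit * sum_{k=0}^{n-1} k_p_x * q * v^(k+1)
With constant q=0.023, v=0.970874
Sum = 0.191255
NSP = 438055 * 0.191255
= 83780.2284


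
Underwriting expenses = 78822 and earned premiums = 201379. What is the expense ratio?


Expense ratio = expenses / premiums
= 78822 / 201379
= 0.3914


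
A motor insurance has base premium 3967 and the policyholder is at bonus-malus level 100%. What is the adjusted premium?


adjusted = base * BM_level / 100
= 3967 * 100 / 100
= 3967 * 1.0
= 3967.0


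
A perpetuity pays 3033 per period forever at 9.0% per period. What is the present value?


PV = PMT / i
= 3033 / 0.09
= 33700.0


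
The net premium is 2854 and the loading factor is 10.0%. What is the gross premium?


Gross = net * (1 + loading)
= 2854 * (1 + 0.1)
= 2854 * 1.1
= 3139.4


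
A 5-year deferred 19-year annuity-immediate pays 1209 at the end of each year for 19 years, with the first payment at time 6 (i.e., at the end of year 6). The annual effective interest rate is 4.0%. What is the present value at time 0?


PV at time 5 of the 19-year annuity-immediate:
a_n = 1209 * (1-(1+0.04)^(-19))/0.04 = 15878.9327
Discount back 5 years to time 0:
PV = 15878.9327 * (1+0.04)^(-5)
= 15878.9327 * 0.821927
= 13051.3252


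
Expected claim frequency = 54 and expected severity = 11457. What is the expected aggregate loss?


E[S] = E[N] * E[X]
= 54 * 11457
= 618678


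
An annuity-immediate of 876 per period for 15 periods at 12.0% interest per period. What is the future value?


FV = PMT * ((1+i)^n - 1) / i
= 876 * ((1.12)^15 - 1) / 0.12
= 876 * (5.473566 - 1) / 0.12
= 32657.03


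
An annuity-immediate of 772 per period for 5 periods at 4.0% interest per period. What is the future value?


FV = PMT * ((1+i)^n - 1) / i
= 772 * ((1.04)^5 - 1) / 0.04
= 772 * (1.216653 - 1) / 0.04
= 4181.401


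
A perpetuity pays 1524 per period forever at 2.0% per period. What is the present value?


PV = PMT / i
= 1524 / 0.02
= 76200.0


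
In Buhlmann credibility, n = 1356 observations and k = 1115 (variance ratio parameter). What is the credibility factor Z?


Z = n / (n + k)
= 1356 / (1356 + 1115)
= 1356 / 2471
= 0.5488


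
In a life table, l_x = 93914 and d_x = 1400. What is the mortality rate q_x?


q_x = d_x / l_x
= 1400 / 93914
= 0.0149


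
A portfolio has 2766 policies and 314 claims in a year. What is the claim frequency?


frequency = claims / policies
= 314 / 2766
= 0.1135


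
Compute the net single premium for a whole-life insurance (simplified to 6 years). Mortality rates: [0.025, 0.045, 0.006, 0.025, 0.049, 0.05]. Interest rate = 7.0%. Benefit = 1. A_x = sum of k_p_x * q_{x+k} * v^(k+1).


v = 0.934579
Year 0: k_p_x=1.0, q=0.025, term=0.023364
Year 1: k_p_x=0.975, q=0.045, term=0.038322
Year 2: k_p_x=0.931125, q=0.006, term=0.00456
Year 3: k_p_x=0.925538, q=0.025, term=0.017652
Year 4: k_p_x=0.9024, q=0.049, term=0.031527
Year 5: k_p_x=0.858182, q=0.05, term=0.028592
A_x = 0.144


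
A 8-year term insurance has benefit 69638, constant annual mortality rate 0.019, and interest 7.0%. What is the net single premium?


NSP = benefit * sum_{k=0}^{n-1} k_p_x * q * v^(k+1)
With constant q=0.019, v=0.934579
Sum = 0.106911
NSP = 69638 * 0.106911
= 7445.0388


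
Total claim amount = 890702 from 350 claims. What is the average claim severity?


severity = total / number
= 890702 / 350
= 2544.8629
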